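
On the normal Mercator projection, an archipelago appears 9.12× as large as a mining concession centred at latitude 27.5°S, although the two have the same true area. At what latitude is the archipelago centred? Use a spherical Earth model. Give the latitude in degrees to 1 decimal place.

72.9°

For equal true areas on Mercator, apparent areas scale as sec²φ, so the ratio is cos²φ₂ / cos²φ₁.
cos²φ₂ / cos²φ₁ = 9.12  ⇒  cos φ₁ = cos 27.5° / √9.12 = 0.8870/3.020 = 0.2937.
φ₁ = arccos(0.2937) ≈ 72.9°.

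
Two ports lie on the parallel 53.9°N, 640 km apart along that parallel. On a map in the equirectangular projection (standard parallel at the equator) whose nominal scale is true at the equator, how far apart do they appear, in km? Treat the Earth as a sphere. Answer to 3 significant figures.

1090 km

For the equirectangular projection with φ₀ = 0 (plate carrée), h = 1 along meridians and k = sec φ along parallels.
Along the parallel, k = sec 53.9° = 1/0.5892 = 1.697.
Map distance = 640 × 1.697 ≈ 1090 km.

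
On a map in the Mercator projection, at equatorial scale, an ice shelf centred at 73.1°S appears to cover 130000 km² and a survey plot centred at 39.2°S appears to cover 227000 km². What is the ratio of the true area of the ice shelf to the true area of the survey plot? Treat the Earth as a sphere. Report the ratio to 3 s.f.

0.0806

Mercator's areal exaggeration is sec²φ; hence true area = (apparent area) · cos²φ.
True area of ice shelf: 130000 × cos²(73.1°) = 130000 × 0.08451 = 10990 km².
True area of survey plot: 227000 × cos²(39.2°) = 227000 × 0.6005 = 136300 km².
Ratio = 10990 / 136300 ≈ 0.0806.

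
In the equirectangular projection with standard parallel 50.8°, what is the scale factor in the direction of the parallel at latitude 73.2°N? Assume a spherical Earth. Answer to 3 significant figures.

2.19

In the equirectangular projection with standard parallel φ₀ = 50.8° (x = Rλ cos φ₀, y = Rφ), meridians are true-scale (h = 1) and the parallel scale is k = cos φ₀ / cos φ.
k = cos 50.8° / cos 73.2° = 0.6320/0.2890 = 2.187.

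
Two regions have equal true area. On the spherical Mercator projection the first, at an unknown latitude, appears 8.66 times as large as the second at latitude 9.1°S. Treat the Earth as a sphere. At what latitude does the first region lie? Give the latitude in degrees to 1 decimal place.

70.4°

On Mercator, (apparent₁)/(apparent₂) = sec²φ₁ / sec²φ₂ when true areas are equal.
cos²φ₂ / cos²φ₁ = 8.66  ⇒  cos φ₁ = cos 9.1° / √8.66 = 0.9874/2.943 = 0.3355.
φ₁ = arccos(0.3355) ≈ 70.4°.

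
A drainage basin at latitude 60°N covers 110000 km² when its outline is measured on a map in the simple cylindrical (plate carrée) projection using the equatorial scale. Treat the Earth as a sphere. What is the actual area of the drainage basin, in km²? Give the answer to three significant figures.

55000 km²

For the equirectangular projection with φ₀ = 0 (plate carrée), h = 1 along meridians and k = sec φ along parallels.
Areal scale = h·k = 1 × sec φ; at 60°, h = 1.000, k = 2.000, so h·k = 2.000.
True area = apparent / (areal scale) = 110000 / 2.000 ≈ 55000 km².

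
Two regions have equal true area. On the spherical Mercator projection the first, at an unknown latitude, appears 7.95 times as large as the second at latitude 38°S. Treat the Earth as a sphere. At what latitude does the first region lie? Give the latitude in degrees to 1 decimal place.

For equal true areas on Mercator, apparent areas scale as sec²φ, so the ratio is cos²φ₂ / cos²φ₁.
cos²φ₂ / cos²φ₁ = 7.95  ⇒  cos φ₁ = cos 38° / √7.95 = 0.7880/2.820 = 0.2795.
φ₁ = arccos(0.2795) ≈ 73.8°.

73.8°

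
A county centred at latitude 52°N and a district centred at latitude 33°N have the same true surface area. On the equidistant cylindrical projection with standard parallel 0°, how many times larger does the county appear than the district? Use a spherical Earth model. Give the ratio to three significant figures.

1.36

For the equirectangular projection with φ₀ = 0 (plate carrée), h = 1 along meridians and k = sec φ along parallels.
Areal scale at 52°: h·k = 1.000 × 1.624 = 1.624.
Areal scale at 33°: h·k = 1.000 × 1.192 = 1.192.
Ratio = 1.624/1.192 ≈ 1.36.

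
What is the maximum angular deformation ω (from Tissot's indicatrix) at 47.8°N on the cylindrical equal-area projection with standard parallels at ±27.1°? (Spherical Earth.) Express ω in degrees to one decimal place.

31.9°

For cylindrical equal-area with standard parallel φ₀, h = cos φ / cos φ₀ and k = cos φ₀ / cos φ, so h·k = 1.
At 47.8°: h = 0.7546, k = 1.325; principal scales a = 1.325, b = 0.7546.
sin(ω/2) = (a − b)/(a + b) = 0.5707/2.080 = 0.2744, so ω = 2 arcsin(0.2744) ≈ 31.9°.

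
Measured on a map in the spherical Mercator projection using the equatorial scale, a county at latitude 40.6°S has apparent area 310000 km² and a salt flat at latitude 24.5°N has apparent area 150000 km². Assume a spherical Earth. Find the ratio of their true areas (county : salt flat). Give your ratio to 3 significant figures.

1.44

Mercator's areal exaggeration is sec²φ; hence true area = (apparent area) · cos²φ.
True area of county: 310000 × cos²(40.6°) = 310000 × 0.5765 = 178700 km².
True area of salt flat: 150000 × cos²(24.5°) = 150000 × 0.8280 = 124200 km².
Ratio = 178700 / 124200 ≈ 1.44.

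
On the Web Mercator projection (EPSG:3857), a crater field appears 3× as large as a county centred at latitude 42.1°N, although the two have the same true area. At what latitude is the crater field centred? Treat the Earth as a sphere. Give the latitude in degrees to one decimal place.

64.6°

On Mercator, (apparent₁)/(apparent₂) = sec²φ₁ / sec²φ₂ when true areas are equal.
cos²φ₂ / cos²φ₁ = 3  ⇒  cos φ₁ = cos 42.1° / √3 = 0.7420/1.732 = 0.4284.
φ₁ = arccos(0.4284) ≈ 64.6°.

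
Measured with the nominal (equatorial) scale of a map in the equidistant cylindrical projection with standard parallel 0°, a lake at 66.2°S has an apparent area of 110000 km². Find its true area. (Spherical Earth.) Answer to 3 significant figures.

44400 km²

In the plate carrée (x = Rλ, y = Rφ), meridians are true-scale (h = 1) and parallels are stretched by k = sec φ.
Areal scale = h·k = 1 × sec φ; at 66.2°, h = 1.000, k = 2.478, so h·k = 2.478.
True area = apparent / (areal scale) = 110000 / 2.478 ≈ 44400 km².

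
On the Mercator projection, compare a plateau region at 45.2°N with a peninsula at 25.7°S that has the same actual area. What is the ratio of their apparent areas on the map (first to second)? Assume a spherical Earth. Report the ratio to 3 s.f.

1.64

Mercator is conformal with k = sec φ, so areal scale = k² = sec²φ.
At 45.2°: sec²(45.2°) = 1/0.7046² = 2.014.
At 25.7°: sec²(25.7°) = 1/0.9011² = 1.232.
Ratio = 2.014/1.232 = cos²(25.7°)/cos²(45.2°) ≈ 1.64.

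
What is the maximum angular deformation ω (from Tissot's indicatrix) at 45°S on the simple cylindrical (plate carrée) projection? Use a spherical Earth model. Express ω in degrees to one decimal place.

19.8°

In the plate carrée (x = Rλ, y = Rφ), meridians are true-scale (h = 1) and parallels are stretched by k = sec φ.
At 45°: h = 1.000, k = 1.414; principal scales a = 1.414, b = 1.000.
sin(ω/2) = (a − b)/(a + b) = 0.4142/2.414 = 0.1716, so ω = 2 arcsin(0.1716) ≈ 19.8°.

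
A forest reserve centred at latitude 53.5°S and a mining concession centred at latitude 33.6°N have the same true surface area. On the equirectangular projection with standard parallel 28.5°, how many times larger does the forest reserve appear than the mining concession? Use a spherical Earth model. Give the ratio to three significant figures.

1.40

With standard parallel φ₀ = 28.5°, the equirectangular projection gives x = Rλ cos φ₀, y = Rφ, so h = 1 and k = cos 28.5° / cos φ.
Areal scale at 53.5°: h·k = 1.000 × 1.477 = 1.477.
Areal scale at 33.6°: h·k = 1.000 × 1.055 = 1.055.
Ratio = 1.477/1.055 ≈ 1.40.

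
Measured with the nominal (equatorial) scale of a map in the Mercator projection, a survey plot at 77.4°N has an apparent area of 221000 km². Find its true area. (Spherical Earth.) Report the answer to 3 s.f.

10500 km²

Mercator is conformal, so the point scale is isotropic: h = k = sec φ = 1/cos φ.
Areal scale = k² = sec²φ = 1/cos²(77.4°) = 1/0.2181² = 21.01.
True area = apparent / (areal scale) = 221000 / 21.01 ≈ 10500 km².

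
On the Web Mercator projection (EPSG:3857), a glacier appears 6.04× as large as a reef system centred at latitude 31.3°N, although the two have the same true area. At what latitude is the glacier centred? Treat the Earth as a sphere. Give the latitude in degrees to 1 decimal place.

For equal true areas on Mercator, apparent areas scale as sec²φ, so the ratio is cos²φ₂ / cos²φ₁.
cos²φ₂ / cos²φ₁ = 6.04  ⇒  cos φ₁ = cos 31.3° / √6.04 = 0.8545/2.458 = 0.3477.
φ₁ = arccos(0.3477) ≈ 69.7°.

69.7°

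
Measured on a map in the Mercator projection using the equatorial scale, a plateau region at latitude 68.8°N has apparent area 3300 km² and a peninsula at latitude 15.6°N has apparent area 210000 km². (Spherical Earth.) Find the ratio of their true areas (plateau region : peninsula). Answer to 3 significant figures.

Since Mercator area scale is 1/cos²φ, the true area equals the apparent area multiplied by cos²φ.
True area of plateau region: 3300 × cos²(68.8°) = 3300 × 0.1308 = 431.5 km².
True area of peninsula: 210000 × cos²(15.6°) = 210000 × 0.9277 = 194800 km².
Ratio = 431.5 / 194800 ≈ 0.00222.

0.00222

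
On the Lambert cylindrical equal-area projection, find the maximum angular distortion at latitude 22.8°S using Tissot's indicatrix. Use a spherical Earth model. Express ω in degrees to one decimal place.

The Lambert cylindrical equal-area projection is the cylindrical equal-area projection with its standard parallel at the equator (φ₀ = 0). Cylindrical equal-area (φ₀ = 0°): h = cos φ / cos 0° along meridians, k = cos 0° / cos φ along parallels; h·k = 1.
At 22.8°: h = 0.9219, k = 1.085; principal scales a = 1.085, b = 0.9219.
sin(ω/2) = (a − b)/(a + b) = 0.1629/2.007 = 0.08118, so ω = 2 arcsin(0.08118) ≈ 9.3°.

9.3°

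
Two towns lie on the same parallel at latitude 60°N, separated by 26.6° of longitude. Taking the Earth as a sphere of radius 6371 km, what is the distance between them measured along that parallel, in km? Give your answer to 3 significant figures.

Arc length along a parallel = R cos φ · Δλ (with Δλ in radians).
= 6371 × cos 60° × (26.6° × π/180) = 6371 × 0.5000 × 0.4643 ≈ 1480 km.

1480 km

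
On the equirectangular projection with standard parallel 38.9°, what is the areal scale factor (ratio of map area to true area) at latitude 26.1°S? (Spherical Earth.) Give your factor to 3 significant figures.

0.867

With standard parallel φ₀ = 38.9°, the equirectangular projection gives x = Rλ cos φ₀, y = Rφ, so h = 1 and k = cos 38.9° / cos φ.
Areal scale = h·k = 1 × cos φ₀ / cos φ; at 26.1°, h = 1.000, k = 0.8666, so h·k = 0.8666.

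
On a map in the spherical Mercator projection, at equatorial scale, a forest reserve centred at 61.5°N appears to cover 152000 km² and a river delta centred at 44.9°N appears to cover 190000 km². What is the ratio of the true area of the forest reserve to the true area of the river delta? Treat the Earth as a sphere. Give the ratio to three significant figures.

0.363

Since Mercator area scale is 1/cos²φ, the true area equals the apparent area multiplied by cos²φ.
True area of forest reserve: 152000 × cos²(61.5°) = 152000 × 0.2277 = 34610 km².
True area of river delta: 190000 × cos²(44.9°) = 190000 × 0.5017 = 95330 km².
Ratio = 34610 / 95330 ≈ 0.363.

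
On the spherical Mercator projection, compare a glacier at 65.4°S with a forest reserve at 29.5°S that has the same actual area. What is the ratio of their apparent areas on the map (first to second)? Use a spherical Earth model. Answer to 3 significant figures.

4.37

On Mercator, area is exaggerated by sec²φ = 1/cos²φ.
At 65.4°: sec²(65.4°) = 1/0.4163² = 5.771.
At 29.5°: sec²(29.5°) = 1/0.8704² = 1.320.
Ratio = 5.771/1.320 = cos²(29.5°)/cos²(65.4°) ≈ 4.37.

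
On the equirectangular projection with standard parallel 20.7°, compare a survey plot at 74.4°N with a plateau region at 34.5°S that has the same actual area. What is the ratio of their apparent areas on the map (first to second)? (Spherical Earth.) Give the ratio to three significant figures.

3.06

In the equirectangular projection with standard parallel φ₀ = 20.7° (x = Rλ cos φ₀, y = Rφ), meridians are true-scale (h = 1) and the parallel scale is k = cos φ₀ / cos φ.
Areal scale at 74.4°: h·k = 1.000 × 3.479 = 3.479.
Areal scale at 34.5°: h·k = 1.000 × 1.135 = 1.135.
Ratio = 3.479/1.135 ≈ 3.06.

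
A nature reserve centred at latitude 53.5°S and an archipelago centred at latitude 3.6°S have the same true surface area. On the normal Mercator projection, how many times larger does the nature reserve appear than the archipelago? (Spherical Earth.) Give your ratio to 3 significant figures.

2.82

On Mercator, area is exaggerated by sec²φ = 1/cos²φ.
At 53.5°: sec²(53.5°) = 1/0.5948² = 2.826.
At 3.6°: sec²(3.6°) = 1/0.9980² = 1.004.
Ratio = 2.826/1.004 = cos²(3.6°)/cos²(53.5°) ≈ 2.82.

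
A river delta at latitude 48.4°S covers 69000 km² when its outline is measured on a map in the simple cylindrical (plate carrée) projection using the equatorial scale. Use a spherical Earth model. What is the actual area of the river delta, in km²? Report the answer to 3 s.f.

Plate carrée maps x = Rλ, y = Rφ. The meridian scale is h = 1 and the parallel scale is k = 1/cos φ = sec φ.
Areal scale = h·k = 1 × sec φ; at 48.4°, h = 1.000, k = 1.506, so h·k = 1.506.
True area = apparent / (areal scale) = 69000 / 1.506 ≈ 45800 km².

45800 km²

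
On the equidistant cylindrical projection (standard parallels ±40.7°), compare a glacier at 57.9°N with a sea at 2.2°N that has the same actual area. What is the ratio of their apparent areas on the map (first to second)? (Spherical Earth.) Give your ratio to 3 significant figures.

The equidistant cylindrical projection with φ₀ = 40.7° has h = 1 (meridians true) and k = cos φ₀ / cos φ along parallels.
Areal scale at 57.9°: h·k = 1.000 × 1.427 = 1.427.
Areal scale at 2.2°: h·k = 1.000 × 0.7587 = 0.7587.
Ratio = 1.427/0.7587 ≈ 1.88.

1.88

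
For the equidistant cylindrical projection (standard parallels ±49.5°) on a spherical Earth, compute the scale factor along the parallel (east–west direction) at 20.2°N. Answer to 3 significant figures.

With standard parallel φ₀ = 49.5°, the equirectangular projection gives x = Rλ cos φ₀, y = Rφ, so h = 1 and k = cos 49.5° / cos φ.
k = cos 49.5° / cos 20.2° = 0.6494/0.9385 = 0.6920.

0.692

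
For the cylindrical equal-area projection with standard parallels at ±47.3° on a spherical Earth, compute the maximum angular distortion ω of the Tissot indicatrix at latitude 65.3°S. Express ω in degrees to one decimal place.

53.4°

For cylindrical equal-area with standard parallel φ₀, h = cos φ / cos φ₀ and k = cos φ₀ / cos φ, so h·k = 1.
At 65.3°: h = 0.6162, k = 1.623; principal scales a = 1.623, b = 0.6162.
sin(ω/2) = (a − b)/(a + b) = 1.007/2.239 = 0.4496, so ω = 2 arcsin(0.4496) ≈ 53.4°.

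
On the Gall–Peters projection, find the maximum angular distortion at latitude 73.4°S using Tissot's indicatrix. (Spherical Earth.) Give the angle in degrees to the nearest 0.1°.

The Gall–Peters projection is cylindrical equal-area with φ₀ = 45°. For cylindrical equal-area with standard parallel φ₀, h = cos φ / cos φ₀ and k = cos φ₀ / cos φ, so h·k = 1.
At 73.4°: h = 0.4040, k = 2.475; principal scales a = 2.475, b = 0.4040.
sin(ω/2) = (a − b)/(a + b) = 2.071/2.879 = 0.7193, so ω = 2 arcsin(0.7193) ≈ 92.0°.

92.0°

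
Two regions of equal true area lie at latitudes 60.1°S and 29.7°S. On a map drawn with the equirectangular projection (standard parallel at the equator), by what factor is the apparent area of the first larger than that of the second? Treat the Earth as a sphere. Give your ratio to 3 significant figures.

For the equirectangular projection with φ₀ = 0 (plate carrée), h = 1 along meridians and k = sec φ along parallels.
Areal scale at 60.1°: h·k = 1.000 × 2.006 = 2.006.
Areal scale at 29.7°: h·k = 1.000 × 1.151 = 1.151.
Ratio = 2.006/1.151 ≈ 1.74.

1.74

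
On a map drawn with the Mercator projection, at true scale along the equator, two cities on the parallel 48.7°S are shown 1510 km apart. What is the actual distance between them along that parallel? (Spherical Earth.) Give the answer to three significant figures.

The Mercator projection is conformal; its linear scale factor is the same in every direction and equals sec φ = 1/cos φ.
Along the parallel at 48.7°, map distances are exaggerated by k = sec 48.7° = 1.515.
True distance = 1510 / 1.515 = 1510 × cos 48.7° ≈ 997 km.

997 km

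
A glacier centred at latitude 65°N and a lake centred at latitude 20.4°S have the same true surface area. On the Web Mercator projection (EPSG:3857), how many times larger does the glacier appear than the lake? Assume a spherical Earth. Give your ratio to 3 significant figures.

4.92

Mercator is conformal with k = sec φ, so areal scale = k² = sec²φ.
At 65°: sec²(65°) = 1/0.4226² = 5.599.
At 20.4°: sec²(20.4°) = 1/0.9373² = 1.138.
Ratio = 5.599/1.138 = cos²(20.4°)/cos²(65°) ≈ 4.92.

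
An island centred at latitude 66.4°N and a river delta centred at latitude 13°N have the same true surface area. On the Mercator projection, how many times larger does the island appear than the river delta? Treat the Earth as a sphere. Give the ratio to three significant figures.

Mercator areal scale is sec²φ.
At 66.4°: sec²(66.4°) = 1/0.4003² = 6.239.
At 13°: sec²(13°) = 1/0.9744² = 1.053.
Ratio = 6.239/1.053 = cos²(13°)/cos²(66.4°) ≈ 5.92.

5.92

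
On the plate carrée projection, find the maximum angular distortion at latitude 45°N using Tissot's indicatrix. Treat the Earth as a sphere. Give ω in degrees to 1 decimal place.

Plate carrée maps x = Rλ, y = Rφ. The meridian scale is h = 1 and the parallel scale is k = 1/cos φ = sec φ.
At 45°: h = 1.000, k = 1.414; principal scales a = 1.414, b = 1.000.
sin(ω/2) = (a − b)/(a + b) = 0.4142/2.414 = 0.1716, so ω = 2 arcsin(0.1716) ≈ 19.8°.

19.8°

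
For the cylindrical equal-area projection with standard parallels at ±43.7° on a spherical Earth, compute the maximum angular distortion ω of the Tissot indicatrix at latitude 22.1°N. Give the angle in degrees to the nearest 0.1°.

28.1°

A cylindrical equal-area projection with standard parallel φ₀ has meridian scale h = cos φ / cos φ₀ and parallel scale k = cos φ₀ / cos φ (so areas are preserved, h·k = 1).
At 22.1°: h = 1.282, k = 0.7803; principal scales a = 1.282, b = 0.7803.
sin(ω/2) = (a − b)/(a + b) = 0.5013/2.062 = 0.2431, so ω = 2 arcsin(0.2431) ≈ 28.1°.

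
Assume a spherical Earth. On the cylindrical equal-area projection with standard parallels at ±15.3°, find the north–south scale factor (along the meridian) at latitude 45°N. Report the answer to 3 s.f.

A cylindrical equal-area projection with standard parallel φ₀ has meridian scale h = cos φ / cos φ₀ and parallel scale k = cos φ₀ / cos φ (so areas are preserved, h·k = 1).
h = cos 45° / cos 15.3° = 0.7071/0.9646 = 0.7331.

0.733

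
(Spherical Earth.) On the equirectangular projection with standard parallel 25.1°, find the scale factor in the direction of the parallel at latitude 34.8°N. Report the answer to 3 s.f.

The equidistant cylindrical projection with φ₀ = 25.1° has h = 1 (meridians true) and k = cos φ₀ / cos φ along parallels.
k = cos 25.1° / cos 34.8° = 0.9056/0.8211 = 1.103.

1.10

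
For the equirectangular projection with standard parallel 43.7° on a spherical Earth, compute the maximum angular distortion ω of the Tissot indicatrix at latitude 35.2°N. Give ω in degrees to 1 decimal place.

7.0°

With standard parallel φ₀ = 43.7°, the equirectangular projection gives x = Rλ cos φ₀, y = Rφ, so h = 1 and k = cos 43.7° / cos φ.
At 35.2°: h = 1.000, k = 0.8847; principal scales a = 1.000, b = 0.8847.
sin(ω/2) = (a − b)/(a + b) = 0.1153/1.885 = 0.06115, so ω = 2 arcsin(0.06115) ≈ 7.0°.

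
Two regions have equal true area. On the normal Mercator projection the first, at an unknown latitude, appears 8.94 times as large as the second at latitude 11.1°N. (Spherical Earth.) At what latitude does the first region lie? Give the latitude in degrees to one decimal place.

70.8°

Mercator areal scale is sec²φ, so apparent-area ratio = sec²φ₁ / sec²φ₂ = cos²φ₂ / cos²φ₁.
cos²φ₂ / cos²φ₁ = 8.94  ⇒  cos φ₁ = cos 11.1° / √8.94 = 0.9813/2.990 = 0.3282.
φ₁ = arccos(0.3282) ≈ 70.8°.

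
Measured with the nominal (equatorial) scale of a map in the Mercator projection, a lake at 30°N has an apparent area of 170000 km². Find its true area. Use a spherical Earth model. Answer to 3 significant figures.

The Mercator projection is conformal; its linear scale factor is the same in every direction and equals sec φ = 1/cos φ.
Areal scale = k² = sec²φ = 1/cos²(30°) = 1/0.8660² = 1.333.
True area = apparent / (areal scale) = 170000 / 1.333 ≈ 128000 km².

128000 km²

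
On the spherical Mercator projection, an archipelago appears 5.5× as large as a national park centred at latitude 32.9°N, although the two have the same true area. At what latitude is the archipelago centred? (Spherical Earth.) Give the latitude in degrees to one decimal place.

On Mercator, (apparent₁)/(apparent₂) = sec²φ₁ / sec²φ₂ when true areas are equal.
cos²φ₂ / cos²φ₁ = 5.5  ⇒  cos φ₁ = cos 32.9° / √5.5 = 0.8396/2.345 = 0.3580.
φ₁ = arccos(0.3580) ≈ 69.0°.

69.0°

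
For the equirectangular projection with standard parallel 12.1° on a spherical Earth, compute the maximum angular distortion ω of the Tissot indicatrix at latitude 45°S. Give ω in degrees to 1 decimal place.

18.5°

In the equirectangular projection with standard parallel φ₀ = 12.1° (x = Rλ cos φ₀, y = Rφ), meridians are true-scale (h = 1) and the parallel scale is k = cos φ₀ / cos φ.
At 45°: h = 1.000, k = 1.383; principal scales a = 1.383, b = 1.000.
sin(ω/2) = (a − b)/(a + b) = 0.3828/2.383 = 0.1606, so ω = 2 arcsin(0.1606) ≈ 18.5°.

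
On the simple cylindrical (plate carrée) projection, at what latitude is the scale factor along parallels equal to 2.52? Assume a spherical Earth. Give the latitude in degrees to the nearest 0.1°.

Plate carrée: h = 1, k = sec φ along parallels.
sec φ = 2.52  ⇒  cos φ = 0.3968  ⇒  φ ≈ 66.6°.

66.6°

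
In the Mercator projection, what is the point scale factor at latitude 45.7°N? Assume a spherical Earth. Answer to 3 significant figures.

Mercator is conformal, so the point scale is isotropic: h = k = sec φ = 1/cos φ.
k = 1/cos 45.7° = 1/0.6984 = 1.432.

1.43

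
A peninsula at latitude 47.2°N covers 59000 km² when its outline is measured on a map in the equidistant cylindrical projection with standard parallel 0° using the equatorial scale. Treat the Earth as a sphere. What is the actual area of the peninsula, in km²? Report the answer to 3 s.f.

40100 km²

For the equirectangular projection with φ₀ = 0 (plate carrée), h = 1 along meridians and k = sec φ along parallels.
Areal scale = h·k = 1 × sec φ; at 47.2°, h = 1.000, k = 1.472, so h·k = 1.472.
True area = apparent / (areal scale) = 59000 / 1.472 ≈ 40100 km².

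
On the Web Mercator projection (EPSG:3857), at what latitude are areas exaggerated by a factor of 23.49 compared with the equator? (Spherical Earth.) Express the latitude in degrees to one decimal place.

78.1°

Mercator areal scale is sec²φ.
sec²φ = 23.49  ⇒  cos²φ = 0.04257  ⇒  cos φ = 0.2063.
φ = arccos(0.2063) ≈ 78.1°.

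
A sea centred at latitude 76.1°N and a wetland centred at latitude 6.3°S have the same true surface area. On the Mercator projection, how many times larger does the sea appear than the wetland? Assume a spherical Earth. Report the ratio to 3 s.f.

17.1

Mercator areal scale is sec²φ.
At 76.1°: sec²(76.1°) = 1/0.2402² = 17.33.
At 6.3°: sec²(6.3°) = 1/0.9940² = 1.012.
Ratio = 17.33/1.012 = cos²(6.3°)/cos²(76.1°) ≈ 17.1.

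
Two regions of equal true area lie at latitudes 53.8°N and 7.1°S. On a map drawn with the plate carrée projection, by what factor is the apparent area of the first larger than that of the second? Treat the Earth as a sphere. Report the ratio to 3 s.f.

1.68

Plate carrée maps x = Rλ, y = Rφ. The meridian scale is h = 1 and the parallel scale is k = 1/cos φ = sec φ.
Areal scale at 53.8°: h·k = 1.000 × 1.693 = 1.693.
Areal scale at 7.1°: h·k = 1.000 × 1.008 = 1.008.
Ratio = 1.693/1.008 ≈ 1.68.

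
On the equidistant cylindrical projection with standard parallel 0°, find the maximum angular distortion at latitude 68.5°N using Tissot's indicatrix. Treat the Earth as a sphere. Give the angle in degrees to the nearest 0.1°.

Plate carrée maps x = Rλ, y = Rφ. The meridian scale is h = 1 and the parallel scale is k = 1/cos φ = sec φ.
At 68.5°: h = 1.000, k = 2.729; principal scales a = 2.729, b = 1.000.
sin(ω/2) = (a − b)/(a + b) = 1.729/3.729 = 0.4636, so ω = 2 arcsin(0.4636) ≈ 55.2°.

55.2°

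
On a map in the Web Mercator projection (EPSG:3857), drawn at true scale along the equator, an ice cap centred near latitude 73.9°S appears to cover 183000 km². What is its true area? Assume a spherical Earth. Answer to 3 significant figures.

14100 km²

The Mercator projection is conformal; its linear scale factor is the same in every direction and equals sec φ = 1/cos φ.
Areal scale = k² = sec²φ = 1/cos²(73.9°) = 1/0.2773² = 13.00.
True area = apparent / (areal scale) = 183000 / 13.00 ≈ 14100 km².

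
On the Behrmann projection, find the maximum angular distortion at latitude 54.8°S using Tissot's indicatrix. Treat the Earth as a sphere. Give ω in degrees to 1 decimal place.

45.4°

The Behrmann projection is cylindrical equal-area with φ₀ = 30°. A cylindrical equal-area projection with standard parallel φ₀ has meridian scale h = cos φ / cos φ₀ and parallel scale k = cos φ₀ / cos φ (so areas are preserved, h·k = 1).
At 54.8°: h = 0.6656, k = 1.502; principal scales a = 1.502, b = 0.6656.
sin(ω/2) = (a − b)/(a + b) = 0.8368/2.168 = 0.3860, so ω = 2 arcsin(0.3860) ≈ 45.4°.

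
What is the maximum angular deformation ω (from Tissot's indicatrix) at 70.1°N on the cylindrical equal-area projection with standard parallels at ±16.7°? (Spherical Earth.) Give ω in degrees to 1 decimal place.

101.7°

For cylindrical equal-area with standard parallel φ₀, h = cos φ / cos φ₀ and k = cos φ₀ / cos φ, so h·k = 1.
At 70.1°: h = 0.3554, k = 2.814; principal scales a = 2.814, b = 0.3554.
sin(ω/2) = (a − b)/(a + b) = 2.459/3.169 = 0.7757, so ω = 2 arcsin(0.7757) ≈ 101.7°.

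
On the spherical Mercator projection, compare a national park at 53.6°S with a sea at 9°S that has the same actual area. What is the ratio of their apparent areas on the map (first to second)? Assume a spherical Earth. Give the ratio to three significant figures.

Mercator is conformal with k = sec φ, so areal scale = k² = sec²φ.
At 53.6°: sec²(53.6°) = 1/0.5934² = 2.840.
At 9°: sec²(9°) = 1/0.9877² = 1.025.
Ratio = 2.840/1.025 = cos²(9°)/cos²(53.6°) ≈ 2.77.

2.77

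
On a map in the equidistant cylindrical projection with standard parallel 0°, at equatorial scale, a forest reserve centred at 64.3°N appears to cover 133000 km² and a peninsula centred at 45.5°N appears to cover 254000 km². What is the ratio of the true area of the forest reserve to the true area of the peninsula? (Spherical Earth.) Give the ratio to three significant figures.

On the plate carrée, areal scale = h·k = 1 × sec φ, so true area = apparent × cos φ.
True area of forest reserve: 133000 × cos(64.3°) = 133000 × 0.4337 = 57680 km².
True area of peninsula: 254000 × cos(45.5°) = 254000 × 0.7009 = 178000 km².
Ratio = 57680 / 178000 ≈ 0.324.

0.324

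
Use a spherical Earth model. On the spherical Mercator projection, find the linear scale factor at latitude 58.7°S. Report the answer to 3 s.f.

1.92

Mercator is conformal, so the point scale is isotropic: h = k = sec φ = 1/cos φ.
k = 1/cos 58.7° = 1/0.5195 = 1.925.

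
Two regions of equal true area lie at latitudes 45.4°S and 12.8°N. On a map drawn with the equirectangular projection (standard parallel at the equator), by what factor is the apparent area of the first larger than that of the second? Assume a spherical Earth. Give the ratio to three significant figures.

For the equirectangular projection with φ₀ = 0 (plate carrée), h = 1 along meridians and k = sec φ along parallels.
Areal scale at 45.4°: h·k = 1.000 × 1.424 = 1.424.
Areal scale at 12.8°: h·k = 1.000 × 1.025 = 1.025.
Ratio = 1.424/1.025 ≈ 1.39.

1.39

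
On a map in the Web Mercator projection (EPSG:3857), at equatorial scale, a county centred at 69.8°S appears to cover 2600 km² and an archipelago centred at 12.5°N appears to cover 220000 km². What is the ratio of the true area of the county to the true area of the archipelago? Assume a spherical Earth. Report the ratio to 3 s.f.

Since Mercator area scale is 1/cos²φ, the true area equals the apparent area multiplied by cos²φ.
True area of county: 2600 × cos²(69.8°) = 2600 × 0.1192 = 310.0 km².
True area of archipelago: 220000 × cos²(12.5°) = 220000 × 0.9532 = 209700 km².
Ratio = 310.0 / 209700 ≈ 0.00148.

0.00148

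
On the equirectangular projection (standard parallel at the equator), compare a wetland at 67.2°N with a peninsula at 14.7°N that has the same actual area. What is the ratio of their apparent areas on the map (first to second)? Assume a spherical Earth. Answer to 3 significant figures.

For the equirectangular projection with φ₀ = 0 (plate carrée), h = 1 along meridians and k = sec φ along parallels.
Areal scale at 67.2°: h·k = 1.000 × 2.581 = 2.581.
Areal scale at 14.7°: h·k = 1.000 × 1.034 = 1.034.
Ratio = 2.581/1.034 ≈ 2.50.

2.50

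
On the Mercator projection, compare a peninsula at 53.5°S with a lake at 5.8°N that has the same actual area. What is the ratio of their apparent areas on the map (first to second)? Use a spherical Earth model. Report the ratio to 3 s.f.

Mercator is conformal with k = sec φ, so areal scale = k² = sec²φ.
At 53.5°: sec²(53.5°) = 1/0.5948² = 2.826.
At 5.8°: sec²(5.8°) = 1/0.9949² = 1.010.
Ratio = 2.826/1.010 = cos²(5.8°)/cos²(53.5°) ≈ 2.80.

2.80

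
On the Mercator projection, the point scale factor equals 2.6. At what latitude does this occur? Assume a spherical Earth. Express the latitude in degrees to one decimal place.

Mercator scale is k = sec φ = 1/cos φ.
1/cos φ = 2.6  ⇒  cos φ = 0.3846  ⇒  φ = arccos(0.3846) ≈ 67.4°.

67.4°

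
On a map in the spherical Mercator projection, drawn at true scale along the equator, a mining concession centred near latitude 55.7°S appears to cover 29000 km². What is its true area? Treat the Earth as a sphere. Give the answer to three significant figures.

Mercator is conformal, so the point scale is isotropic: h = k = sec φ = 1/cos φ.
Areal scale = k² = sec²φ = 1/cos²(55.7°) = 1/0.5635² = 3.149.
True area = apparent / (areal scale) = 29000 / 3.149 ≈ 9210 km².

9210 km²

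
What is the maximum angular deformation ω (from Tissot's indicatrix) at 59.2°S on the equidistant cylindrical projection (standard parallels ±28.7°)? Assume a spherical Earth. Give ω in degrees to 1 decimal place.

30.5°

The equidistant cylindrical projection with φ₀ = 28.7° has h = 1 (meridians true) and k = cos φ₀ / cos φ along parallels.
At 59.2°: h = 1.000, k = 1.713; principal scales a = 1.713, b = 1.000.
sin(ω/2) = (a − b)/(a + b) = 0.7130/2.713 = 0.2628, so ω = 2 arcsin(0.2628) ≈ 30.5°.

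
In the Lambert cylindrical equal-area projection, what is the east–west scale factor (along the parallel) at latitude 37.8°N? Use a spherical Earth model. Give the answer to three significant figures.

1.27

The Lambert cylindrical equal-area projection is the cylindrical equal-area projection with its standard parallel at the equator (φ₀ = 0). A cylindrical equal-area projection with standard parallel φ₀ has meridian scale h = cos φ / cos φ₀ and parallel scale k = cos φ₀ / cos φ (so areas are preserved, h·k = 1).
k = cos 0° / cos 37.8° = 1.000/0.7902 = 1.266.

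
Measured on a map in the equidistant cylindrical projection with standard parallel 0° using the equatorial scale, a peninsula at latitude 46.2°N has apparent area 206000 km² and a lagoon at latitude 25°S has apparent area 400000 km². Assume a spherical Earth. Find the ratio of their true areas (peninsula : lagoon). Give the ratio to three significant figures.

Plate carrée has h = 1 and k = sec φ, giving areal scale sec φ; true area = (apparent area) · cos φ.
True area of peninsula: 206000 × cos(46.2°) = 206000 × 0.6921 = 142600 km².
True area of lagoon: 400000 × cos(25°) = 400000 × 0.9063 = 362500 km².
Ratio = 142600 / 362500 ≈ 0.393.

0.393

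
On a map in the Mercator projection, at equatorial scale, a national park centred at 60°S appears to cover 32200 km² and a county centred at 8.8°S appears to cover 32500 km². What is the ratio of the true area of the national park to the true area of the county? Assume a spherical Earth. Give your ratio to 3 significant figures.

Since Mercator area scale is 1/cos²φ, the true area equals the apparent area multiplied by cos²φ.
True area of national park: 32200 × cos²(60°) = 32200 × 0.2500 = 8050 km².
True area of county: 32500 × cos²(8.8°) = 32500 × 0.9766 = 31740 km².
Ratio = 8050 / 31740 ≈ 0.254.

0.254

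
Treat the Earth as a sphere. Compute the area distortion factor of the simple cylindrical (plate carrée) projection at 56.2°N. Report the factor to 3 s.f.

In the plate carrée (x = Rλ, y = Rφ), meridians are true-scale (h = 1) and parallels are stretched by k = sec φ.
Areal scale = h·k = 1 × sec φ; at 56.2°, h = 1.000, k = 1.798, so h·k = 1.798.

1.80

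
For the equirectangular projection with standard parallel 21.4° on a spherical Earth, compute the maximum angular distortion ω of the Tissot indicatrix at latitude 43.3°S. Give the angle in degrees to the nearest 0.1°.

14.1°

With standard parallel φ₀ = 21.4°, the equirectangular projection gives x = Rλ cos φ₀, y = Rφ, so h = 1 and k = cos 21.4° / cos φ.
At 43.3°: h = 1.000, k = 1.279; principal scales a = 1.279, b = 1.000.
sin(ω/2) = (a − b)/(a + b) = 0.2793/2.279 = 0.1225, so ω = 2 arcsin(0.1225) ≈ 14.1°.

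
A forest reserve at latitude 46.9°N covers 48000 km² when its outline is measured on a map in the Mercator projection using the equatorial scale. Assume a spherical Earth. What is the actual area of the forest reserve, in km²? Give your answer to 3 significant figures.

The Mercator projection is conformal; its linear scale factor is the same in every direction and equals sec φ = 1/cos φ.
Areal scale = k² = sec²φ = 1/cos²(46.9°) = 1/0.6833² = 2.142.
True area = apparent / (areal scale) = 48000 / 2.142 ≈ 22400 km².

22400 km²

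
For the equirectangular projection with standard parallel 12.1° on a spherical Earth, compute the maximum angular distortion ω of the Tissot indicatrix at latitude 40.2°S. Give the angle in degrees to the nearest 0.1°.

In the equirectangular projection with standard parallel φ₀ = 12.1° (x = Rλ cos φ₀, y = Rφ), meridians are true-scale (h = 1) and the parallel scale is k = cos φ₀ / cos φ.
At 40.2°: h = 1.000, k = 1.280; principal scales a = 1.280, b = 1.000.
sin(ω/2) = (a − b)/(a + b) = 0.2802/2.280 = 0.1229, so ω = 2 arcsin(0.1229) ≈ 14.1°.

14.1°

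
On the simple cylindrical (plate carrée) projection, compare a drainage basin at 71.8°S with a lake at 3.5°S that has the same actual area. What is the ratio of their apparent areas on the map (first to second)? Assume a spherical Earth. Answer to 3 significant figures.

Plate carrée maps x = Rλ, y = Rφ. The meridian scale is h = 1 and the parallel scale is k = 1/cos φ = sec φ.
Areal scale at 71.8°: h·k = 1.000 × 3.202 = 3.202.
Areal scale at 3.5°: h·k = 1.000 × 1.002 = 1.002.
Ratio = 3.202/1.002 ≈ 3.20.

3.20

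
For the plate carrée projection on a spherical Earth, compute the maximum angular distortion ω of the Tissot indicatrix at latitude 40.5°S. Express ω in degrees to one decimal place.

Plate carrée maps x = Rλ, y = Rφ. The meridian scale is h = 1 and the parallel scale is k = 1/cos φ = sec φ.
At 40.5°: h = 1.000, k = 1.315; principal scales a = 1.315, b = 1.000.
sin(ω/2) = (a − b)/(a + b) = 0.3151/2.315 = 0.1361, so ω = 2 arcsin(0.1361) ≈ 15.6°.

15.6°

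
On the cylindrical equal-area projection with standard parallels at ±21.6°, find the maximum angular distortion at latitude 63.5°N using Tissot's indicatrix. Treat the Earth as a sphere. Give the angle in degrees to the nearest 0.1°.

77.5°

Cylindrical equal-area (φ₀ = 21.6°): h = cos φ / cos 21.6° along meridians, k = cos 21.6° / cos φ along parallels; h·k = 1.
At 63.5°: h = 0.4799, k = 2.084; principal scales a = 2.084, b = 0.4799.
sin(ω/2) = (a − b)/(a + b) = 1.604/2.564 = 0.6256, so ω = 2 arcsin(0.6256) ≈ 77.5°.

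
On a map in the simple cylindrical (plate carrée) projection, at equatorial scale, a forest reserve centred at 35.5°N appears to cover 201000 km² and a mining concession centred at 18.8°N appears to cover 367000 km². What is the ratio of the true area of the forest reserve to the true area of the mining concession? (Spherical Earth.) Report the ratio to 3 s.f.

0.471

Plate carrée has h = 1 and k = sec φ, giving areal scale sec φ; true area = (apparent area) · cos φ.
True area of forest reserve: 201000 × cos(35.5°) = 201000 × 0.8141 = 163600 km².
True area of mining concession: 367000 × cos(18.8°) = 367000 × 0.9466 = 347400 km².
Ratio = 163600 / 347400 ≈ 0.471.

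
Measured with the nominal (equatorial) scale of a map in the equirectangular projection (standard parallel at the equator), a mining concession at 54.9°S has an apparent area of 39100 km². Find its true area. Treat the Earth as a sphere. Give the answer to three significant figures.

In the plate carrée (x = Rλ, y = Rφ), meridians are true-scale (h = 1) and parallels are stretched by k = sec φ.
Areal scale = h·k = 1 × sec φ; at 54.9°, h = 1.000, k = 1.739, so h·k = 1.739.
True area = apparent / (areal scale) = 39100 / 1.739 ≈ 22500 km².

22500 km²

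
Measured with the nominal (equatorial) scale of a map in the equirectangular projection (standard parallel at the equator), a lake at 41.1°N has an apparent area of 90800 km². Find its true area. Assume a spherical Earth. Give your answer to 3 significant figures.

For the equirectangular projection with φ₀ = 0 (plate carrée), h = 1 along meridians and k = sec φ along parallels.
Areal scale = h·k = 1 × sec φ; at 41.1°, h = 1.000, k = 1.327, so h·k = 1.327.
True area = apparent / (areal scale) = 90800 / 1.327 ≈ 68400 km².

68400 km²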